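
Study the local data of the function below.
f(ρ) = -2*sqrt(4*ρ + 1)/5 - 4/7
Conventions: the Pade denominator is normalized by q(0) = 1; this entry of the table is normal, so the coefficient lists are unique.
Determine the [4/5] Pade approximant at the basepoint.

The Pade approximant has numerator coefficients [-34/35, -21424/2555, -8958/365, -70808/2555, -4834/511]; denominator coefficients [1, 570/73, 1435/73, 1250/73, 225/73, -14/73].

Taylor coefficients needed (expand at 0): a_0 = -34/35, a_1 = -4/5, a_2 = 4/5, a_3 = -8/5, a_4 = 4, a_5 = -56/5, a_6 = 168/5, a_7 = -528/5, a_8 = 1716/5, a_9 = -1144.
Write the denominator as Q(ρ) = 1 + q1*ρ + q2*ρ^2 + q3*ρ^3 + q4*ρ^4 + q5*ρ^5. Requiring Q*f - P = O(ρ^10) with deg P <= 4 kills the coefficients of ρ^5..ρ^9 in Q*f:
  ρ^5: a_5 + q1*a_4 + q2*a_3 + q3*a_2 + q4*a_1 + q5*a_0 = 0, i.e. -56/5 + (4)*q1 + (-8/5)*q2 + (4/5)*q3 + (-4/5)*q4 + (-34/35)*q5 = 0.
  ρ^6: a_6 + q1*a_5 + q2*a_4 + q3*a_3 + q4*a_2 + q5*a_1 = 0, i.e. 168/5 + (-56/5)*q1 + (4)*q2 + (-8/5)*q3 + (4/5)*q4 + (-4/5)*q5 = 0.
  ρ^7: a_7 + q1*a_6 + q2*a_5 + q3*a_4 + q4*a_3 + q5*a_2 = 0, i.e. -528/5 + (168/5)*q1 + (-56/5)*q2 + (4)*q3 + (-8/5)*q4 + (4/5)*q5 = 0.
  ρ^8: a_8 + q1*a_7 + q2*a_6 + q3*a_5 + q4*a_4 + q5*a_3 = 0, i.e. 1716/5 + (-528/5)*q1 + (168/5)*q2 + (-56/5)*q3 + (4)*q4 + (-8/5)*q5 = 0.
  ρ^9: a_9 + q1*a_8 + q2*a_7 + q3*a_6 + q4*a_5 + q5*a_4 = 0, i.e. -1144 + (1716/5)*q1 + (-528/5)*q2 + (168/5)*q3 + (-56/5)*q4 + (4)*q5 = 0.
Solving this linear system: q1 = 570/73, q2 = 1435/73, q3 = 1250/73, q4 = 225/73, q5 = -14/73.
The numerator is Q*f truncated at degree 4: P0 = a_0 = -34/35; P1 = a_1 + q1*a_0 = -21424/2555; P2 = a_2 + q1*a_1 + q2*a_0 = -8958/365; P3 = a_3 + q1*a_2 + q2*a_1 + q3*a_0 = -70808/2555; P4 = a_4 + q1*a_3 + q2*a_2 + q3*a_1 + q4*a_0 = -4834/511.


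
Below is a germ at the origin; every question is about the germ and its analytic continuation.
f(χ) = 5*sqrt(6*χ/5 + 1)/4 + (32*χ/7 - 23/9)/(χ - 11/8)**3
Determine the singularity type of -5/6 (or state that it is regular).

The term (5/4)*sqrt(1 - χ/(-5/6)) has argument 1 - -5/6/(-5/6) = 0 at -5/6: a square-root (algebraic, two-sheeted) branch point; the remaining terms are analytic or single-valued there.

The point is an algebraic (square-root) branch point.


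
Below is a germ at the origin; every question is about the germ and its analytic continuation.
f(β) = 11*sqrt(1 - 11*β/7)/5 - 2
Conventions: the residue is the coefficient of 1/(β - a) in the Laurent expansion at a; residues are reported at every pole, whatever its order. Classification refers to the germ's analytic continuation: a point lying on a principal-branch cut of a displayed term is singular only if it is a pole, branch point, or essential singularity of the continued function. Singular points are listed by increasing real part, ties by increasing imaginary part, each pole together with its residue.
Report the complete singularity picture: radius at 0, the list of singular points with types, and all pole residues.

Radius of convergence at 0: 7/11.
At 7/11: an algebraic (square-root) branch point.

Branch term (11/5)*sqrt(1 - β/(7/11)): its argument vanishes at β = 7/11, a square-root branch point, modulus 7/11.
The radius of convergence is the smallest modulus among the singular points: 7/11.


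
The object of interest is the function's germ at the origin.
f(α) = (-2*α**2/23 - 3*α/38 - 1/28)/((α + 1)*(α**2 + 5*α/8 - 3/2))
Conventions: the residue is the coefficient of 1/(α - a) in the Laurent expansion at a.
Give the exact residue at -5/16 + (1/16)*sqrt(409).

The factor α**2 + 5*α/8 - 3/2 splits as (α - a)(α - a') with a = -5/16 + (1/16)*sqrt(409), a' = -5/16 - (1/16)*sqrt(409). At the order-1 pole a set g(α) = (α - a)*f(α) = [(-2*α**2/23 - 3*α/38 - 1/28)/(α + 1)] / (α - a').
Simple pole: residue = g(a) at a = -5/16 + (1/16)*sqrt(409), which is -1732/27531 + (13634/11260179)*sqrt(409).

The residue is -1732/27531 + (13634/11260179)*sqrt(409).


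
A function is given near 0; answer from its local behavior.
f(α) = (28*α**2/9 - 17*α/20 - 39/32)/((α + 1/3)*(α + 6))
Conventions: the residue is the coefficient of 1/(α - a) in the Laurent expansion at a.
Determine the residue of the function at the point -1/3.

At the order-1 pole -1/3 set g(α) = (α - (-1/3))*f(α) = (28*α**2/9 - 17*α/20 - 39/32)/(α + 6).
Simple pole: residue = g(a) at a = -1/3, which is -7643/73440.

The residue is -7643/73440.


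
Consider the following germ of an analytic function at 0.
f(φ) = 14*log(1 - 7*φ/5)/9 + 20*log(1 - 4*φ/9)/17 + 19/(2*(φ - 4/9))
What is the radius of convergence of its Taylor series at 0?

The radius of convergence is 4/9.

Denominator factor (φ - 4/9): pole of order 1 at 4/9, modulus 4/9.
Branch term (20/17)*log(1 - φ/(9/4)): its argument vanishes at φ = 9/4, a logarithmic branch point, modulus 9/4.
Branch term (14/9)*log(1 - φ/(5/7)): its argument vanishes at φ = 5/7, a logarithmic branch point, modulus 5/7.
The radius of convergence is the smallest modulus among the singular points: 4/9.


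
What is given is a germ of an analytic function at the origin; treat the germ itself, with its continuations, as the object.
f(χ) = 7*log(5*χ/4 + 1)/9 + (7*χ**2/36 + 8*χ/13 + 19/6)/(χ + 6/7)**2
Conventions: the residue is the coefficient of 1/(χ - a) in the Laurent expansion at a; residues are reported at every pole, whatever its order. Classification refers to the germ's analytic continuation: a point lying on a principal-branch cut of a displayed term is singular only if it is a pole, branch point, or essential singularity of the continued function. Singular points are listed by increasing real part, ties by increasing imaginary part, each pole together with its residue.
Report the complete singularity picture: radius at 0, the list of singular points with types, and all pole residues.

Radius of convergence at 0: 4/5.
At -6/7: a pole of order 2; residue 11/39.
At -4/5: a logarithmic branch point.

Denominator factor (χ + 6/7)^2: pole of order 2 at -6/7, modulus 6/7.
Branch term (7/9)*log(1 - χ/(-4/5)): its argument vanishes at χ = -4/5, a logarithmic branch point, modulus 4/5.
The radius of convergence is the smallest modulus among the singular points: 4/5.
The branch term is analytic at -6/7 and contributes nothing to the residue; only the rational part matters.
At the order-2 pole -6/7 set g(χ) = (χ - (-6/7))^2*(rational part) = 7*χ**2/36 + 8*χ/13 + 19/6.
Order-2 pole: residue = g'(a); g'(-6/7) = 11/39, so the residue is 11/39.
List the singular points by increasing real part (a conjugate pair: the negative imaginary part first).


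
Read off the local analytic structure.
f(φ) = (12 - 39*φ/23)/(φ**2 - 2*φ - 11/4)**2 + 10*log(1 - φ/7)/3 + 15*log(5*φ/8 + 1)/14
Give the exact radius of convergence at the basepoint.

The radius of convergence is -1 + (1/2)*sqrt(15).

Denominator factor (φ**2 - 2*φ - 11/4)^2: discriminant 15, real irrational roots 1 + (1/2)*sqrt(15) and 1 - (1/2)*sqrt(15); poles of order 2, moduli 1 + (1/2)*sqrt(15) and -1 + (1/2)*sqrt(15).
Branch term (15/14)*log(1 - φ/(-8/5)): its argument vanishes at φ = -8/5, a logarithmic branch point, modulus 8/5.
Branch term (10/3)*log(1 - φ/(7)): its argument vanishes at φ = 7, a logarithmic branch point, modulus 7.
The radius of convergence is the smallest modulus among the singular points: -1 + (1/2)*sqrt(15).


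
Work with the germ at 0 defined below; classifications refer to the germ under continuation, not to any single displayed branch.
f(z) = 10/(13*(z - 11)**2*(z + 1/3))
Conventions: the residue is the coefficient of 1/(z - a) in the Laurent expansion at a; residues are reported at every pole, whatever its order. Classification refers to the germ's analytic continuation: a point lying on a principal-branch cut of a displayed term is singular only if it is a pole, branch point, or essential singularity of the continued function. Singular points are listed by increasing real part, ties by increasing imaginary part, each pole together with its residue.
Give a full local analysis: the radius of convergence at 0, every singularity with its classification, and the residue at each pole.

Radius of convergence at 0: 1/3.
At -1/3: a pole of order 1; residue 45/7514.
At 11: a pole of order 2; residue -45/7514.

Denominator factor (z + 1/3): pole of order 1 at -1/3, modulus 1/3.
Denominator factor (z - 11)^2: pole of order 2 at 11, modulus 11.
The radius of convergence is the smallest modulus among the singular points: 1/3.
At the order-1 pole -1/3 set g(z) = (z - (-1/3))*f(z) = 10/(13*(z - 11)**2).
Simple pole: residue = g(a) at a = -1/3, which is 45/7514.
At the order-2 pole 11 set g(z) = (z - (11))^2*f(z) = 10/(13*(z + 1/3)).
Order-2 pole: residue = g'(a); g'(11) = -45/7514, so the residue is -45/7514.
List the singular points by increasing real part (a conjugate pair: the negative imaginary part first).


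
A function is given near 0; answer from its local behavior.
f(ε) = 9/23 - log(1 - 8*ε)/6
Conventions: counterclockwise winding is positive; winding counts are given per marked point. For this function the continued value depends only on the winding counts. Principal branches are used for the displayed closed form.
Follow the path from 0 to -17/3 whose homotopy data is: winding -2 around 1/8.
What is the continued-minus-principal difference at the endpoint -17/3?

The rational part is single-valued and drops out of the difference; each branch term changes only by its own monodromy.
(-1/6)*log(1 - ε/(1/8)): each positive loop around 1/8 adds 2*pi*i to the log, so winding -2 contributes (-1/6)*(-2)*2*pi*i = (2/3)*pi*i.
Summing the contributions at ε = -17/3 gives (2/3)*pi*i.

Continued minus principal equals (2/3)*pi*i.


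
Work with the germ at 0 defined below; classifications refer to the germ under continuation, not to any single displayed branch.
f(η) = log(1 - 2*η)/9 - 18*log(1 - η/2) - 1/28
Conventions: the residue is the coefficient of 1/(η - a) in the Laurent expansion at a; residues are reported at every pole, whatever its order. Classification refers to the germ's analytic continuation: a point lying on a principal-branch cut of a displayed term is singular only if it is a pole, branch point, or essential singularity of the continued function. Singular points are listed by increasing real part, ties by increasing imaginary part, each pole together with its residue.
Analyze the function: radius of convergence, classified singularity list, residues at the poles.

Radius of convergence at 0: 1/2.
At 1/2: a logarithmic branch point.
At 2: a logarithmic branch point.

Branch term (-18)*log(1 - η/(2)): its argument vanishes at η = 2, a logarithmic branch point, modulus 2.
Branch term (1/9)*log(1 - η/(1/2)): its argument vanishes at η = 1/2, a logarithmic branch point, modulus 1/2.
The radius of convergence is the smallest modulus among the singular points: 1/2.
List the singular points by increasing real part (a conjugate pair: the negative imaginary part first).


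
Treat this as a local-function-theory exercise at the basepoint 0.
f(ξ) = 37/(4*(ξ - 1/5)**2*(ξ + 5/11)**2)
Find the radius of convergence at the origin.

The radius of convergence is 1/5.

Denominator factor (ξ - 1/5)^2: pole of order 2 at 1/5, modulus 1/5.
Denominator factor (ξ + 5/11)^2: pole of order 2 at -5/11, modulus 5/11.
The radius of convergence is the smallest modulus among the singular points: 1/5.


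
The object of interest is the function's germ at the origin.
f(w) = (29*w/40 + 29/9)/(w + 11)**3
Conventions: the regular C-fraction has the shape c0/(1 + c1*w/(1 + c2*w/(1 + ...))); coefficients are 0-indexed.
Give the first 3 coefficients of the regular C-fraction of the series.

Taylor coefficients (expand at 0): a_0 = 29/11979, a_1 = -203/1756920, a_2 = -551/19326120.
c0 = a_0 = 29/11979. Peel one level at a time: if S = 1 + c*w/S' with S'(0) = 1, then c is the w-coefficient of S and S' = c*w/(S - 1).
S_1 = c0/f = 1 + (21/440)*w + (2721/193600)*w^2 + ...; c1 = 21/440.
S_2 = c1*w/(S_1 - 1) = 1 + (-907/3080)*w + ...; c2 = -907/3080.

The regular C-fraction coefficients are [29/11979, 21/440, -907/3080].


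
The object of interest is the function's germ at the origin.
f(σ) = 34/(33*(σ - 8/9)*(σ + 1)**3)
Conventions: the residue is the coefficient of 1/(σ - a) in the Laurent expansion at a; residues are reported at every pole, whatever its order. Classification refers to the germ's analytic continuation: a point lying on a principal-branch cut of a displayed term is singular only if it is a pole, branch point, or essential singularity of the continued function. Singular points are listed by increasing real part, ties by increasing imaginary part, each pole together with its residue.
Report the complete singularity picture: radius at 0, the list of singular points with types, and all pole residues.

Radius of convergence at 0: 8/9.
At -1: a pole of order 3; residue -486/3179.
At 8/9: a pole of order 1; residue 486/3179.

Denominator factor (σ + 1)^3: pole of order 3 at -1, modulus 1.
Denominator factor (σ - 8/9): pole of order 1 at 8/9, modulus 8/9.
The radius of convergence is the smallest modulus among the singular points: 8/9.
At the order-3 pole -1 set g(σ) = (σ - (-1))^3*f(σ) = 34/(33*(σ - 8/9)).
Order-3 pole: residue = g''(a)/2; g''(-1) = -972/3179, so the residue is -486/3179.
At the order-1 pole 8/9 set g(σ) = (σ - (8/9))*f(σ) = 34/(33*(σ + 1)**3).
Simple pole: residue = g(a) at a = 8/9, which is 486/3179.
List the singular points by increasing real part (a conjugate pair: the negative imaginary part first).


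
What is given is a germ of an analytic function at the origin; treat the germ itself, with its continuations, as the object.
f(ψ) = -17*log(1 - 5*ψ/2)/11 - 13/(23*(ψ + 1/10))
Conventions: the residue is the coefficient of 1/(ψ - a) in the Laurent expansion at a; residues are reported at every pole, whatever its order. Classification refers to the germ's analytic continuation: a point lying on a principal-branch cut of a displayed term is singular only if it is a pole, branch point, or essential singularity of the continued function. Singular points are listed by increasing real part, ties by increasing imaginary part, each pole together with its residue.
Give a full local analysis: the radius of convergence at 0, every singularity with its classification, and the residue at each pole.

Denominator factor (ψ + 1/10): pole of order 1 at -1/10, modulus 1/10.
Branch term (-17/11)*log(1 - ψ/(2/5)): its argument vanishes at ψ = 2/5, a logarithmic branch point, modulus 2/5.
The radius of convergence is the smallest modulus among the singular points: 1/10.
The branch term is analytic at -1/10 and contributes nothing to the residue; only the rational part matters.
At the order-1 pole -1/10 set g(ψ) = (ψ - (-1/10))*(rational part) = -13/23.
Simple pole: residue = g(a) at a = -1/10, which is -13/23.
List the singular points by increasing real part (a conjugate pair: the negative imaginary part first).

Radius of convergence at 0: 1/10.
At -1/10: a pole of order 1; residue -13/23.
At 2/5: a logarithmic branch point.


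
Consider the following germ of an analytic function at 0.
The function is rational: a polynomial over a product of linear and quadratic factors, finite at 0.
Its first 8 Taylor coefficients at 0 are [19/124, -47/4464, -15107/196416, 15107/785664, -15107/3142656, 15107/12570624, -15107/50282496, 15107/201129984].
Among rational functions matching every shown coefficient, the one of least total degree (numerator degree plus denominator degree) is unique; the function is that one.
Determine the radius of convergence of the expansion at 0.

The radius of convergence is 4.

No rational of total degree below 3 reproduces all 8 coefficients; solving the [2/1] Pade equations on them gives f(α) = (-7*α**2/22 + α/9 + 19/31)/(α + 4), whose expansion matches every shown term.
Denominator factor (α + 4): pole of order 1 at -4, modulus 4.
The radius of convergence is the smallest modulus among the singular points: 4.


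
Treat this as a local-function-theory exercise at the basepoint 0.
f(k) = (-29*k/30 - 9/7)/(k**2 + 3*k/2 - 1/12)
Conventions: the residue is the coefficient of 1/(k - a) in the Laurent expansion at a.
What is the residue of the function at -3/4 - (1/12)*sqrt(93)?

The factor k**2 + 3*k/2 - 1/12 splits as (k - a)(k - a') with a = -3/4 - (1/12)*sqrt(93), a' = -3/4 + (1/12)*sqrt(93). At the order-1 pole a set g(k) = (k - a)*f(k) = [-29*k/30 - 9/7] / (k - a').
Simple pole: residue = g(a) at a = -3/4 - (1/12)*sqrt(93), which is -29/60 + (157/4340)*sqrt(93).

The residue is -29/60 + (157/4340)*sqrt(93).


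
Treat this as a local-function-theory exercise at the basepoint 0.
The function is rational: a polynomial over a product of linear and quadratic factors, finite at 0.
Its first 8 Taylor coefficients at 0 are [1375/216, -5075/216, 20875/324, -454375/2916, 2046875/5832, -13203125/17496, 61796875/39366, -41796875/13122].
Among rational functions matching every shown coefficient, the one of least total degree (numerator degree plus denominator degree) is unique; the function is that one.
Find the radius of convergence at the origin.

No rational of total degree below 4 reproduces all 8 coefficients; solving the [1/3] Pade equations on them gives f(ξ) = (9*ξ/5 + 11/8)/(ξ + 3/5)**3, whose expansion matches every shown term.
Denominator factor (ξ + 3/5)^3: pole of order 3 at -3/5, modulus 3/5.
The radius of convergence is the smallest modulus among the singular points: 3/5.

The radius of convergence is 3/5.


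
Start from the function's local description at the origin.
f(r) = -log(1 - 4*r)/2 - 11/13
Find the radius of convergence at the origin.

The radius of convergence is 1/4.

Branch term (-1/2)*log(1 - r/(1/4)): its argument vanishes at r = 1/4, a logarithmic branch point, modulus 1/4.
The radius of convergence is the smallest modulus among the singular points: 1/4.


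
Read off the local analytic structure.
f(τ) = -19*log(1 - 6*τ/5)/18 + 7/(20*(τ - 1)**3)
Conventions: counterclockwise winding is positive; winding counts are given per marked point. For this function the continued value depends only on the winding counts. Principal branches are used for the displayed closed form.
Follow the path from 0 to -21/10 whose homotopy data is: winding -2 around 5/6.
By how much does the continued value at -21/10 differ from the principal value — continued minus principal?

Continued minus principal equals (38/9)*pi*i.

The rational part is single-valued and drops out of the difference; each branch term changes only by its own monodromy.
(-19/18)*log(1 - τ/(5/6)): each positive loop around 5/6 adds 2*pi*i to the log, so winding -2 contributes (-19/18)*(-2)*2*pi*i = (38/9)*pi*i.
Summing the contributions at τ = -21/10 gives (38/9)*pi*i.


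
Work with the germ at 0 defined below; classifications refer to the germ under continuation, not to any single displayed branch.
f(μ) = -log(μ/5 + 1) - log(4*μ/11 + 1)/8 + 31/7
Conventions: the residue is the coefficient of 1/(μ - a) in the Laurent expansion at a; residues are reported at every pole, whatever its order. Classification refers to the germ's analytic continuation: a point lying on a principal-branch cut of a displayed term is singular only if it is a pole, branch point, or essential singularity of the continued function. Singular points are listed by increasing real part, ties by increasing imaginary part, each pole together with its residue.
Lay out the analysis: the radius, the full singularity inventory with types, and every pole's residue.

Branch term (-1)*log(1 - μ/(-5)): its argument vanishes at μ = -5, a logarithmic branch point, modulus 5.
Branch term (-1/8)*log(1 - μ/(-11/4)): its argument vanishes at μ = -11/4, a logarithmic branch point, modulus 11/4.
The radius of convergence is the smallest modulus among the singular points: 11/4.
List the singular points by increasing real part (a conjugate pair: the negative imaginary part first).

Radius of convergence at 0: 11/4.
At -5: a logarithmic branch point.
At -11/4: a logarithmic branch point.


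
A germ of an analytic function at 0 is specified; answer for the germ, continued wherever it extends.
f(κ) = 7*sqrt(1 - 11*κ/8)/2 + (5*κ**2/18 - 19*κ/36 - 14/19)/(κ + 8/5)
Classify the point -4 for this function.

Denominator factors: κ + 8/5 = -12/5 at κ = -4 — none vanishes.
Branch term sqrt(1 - κ/(8/11)): argument at -4 is 13/2, nonzero, so -4 is not its branch point (a point on a principal cut is still regular for the continued germ).
So the germ continues analytically to -4.

The point is a regular point.


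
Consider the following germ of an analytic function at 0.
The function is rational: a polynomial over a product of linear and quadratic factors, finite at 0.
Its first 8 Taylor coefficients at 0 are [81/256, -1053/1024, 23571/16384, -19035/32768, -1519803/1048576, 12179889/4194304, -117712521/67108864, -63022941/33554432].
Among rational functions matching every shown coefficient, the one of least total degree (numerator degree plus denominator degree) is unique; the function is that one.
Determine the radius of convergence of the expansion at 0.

No rational of total degree below 6 reproduces all 8 coefficients; solving the [0/6] Pade equations on them gives f(y) = 1/((y + 2)**2*(y**2 + y + 8/9)**2), whose expansion matches every shown term.
Denominator factor (y + 2)^2: pole of order 2 at -2, modulus 2.
Denominator factor (y**2 + y + 8/9)^2: discriminant -23/9, complex-conjugate roots (-1/2) + ((1/6)*sqrt(23))*i and (-1/2) - ((1/6)*sqrt(23))*i; poles of order 2, moduli (2/3)*sqrt(2) and (2/3)*sqrt(2).
The radius of convergence is the smallest modulus among the singular points: (2/3)*sqrt(2).

The radius of convergence is (2/3)*sqrt(2).


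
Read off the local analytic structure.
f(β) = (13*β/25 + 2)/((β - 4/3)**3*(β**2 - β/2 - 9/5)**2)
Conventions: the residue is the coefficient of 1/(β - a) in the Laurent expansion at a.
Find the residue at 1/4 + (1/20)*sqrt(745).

The residue is -354246615/3694084 - (288046963269/82012358884)*sqrt(745).


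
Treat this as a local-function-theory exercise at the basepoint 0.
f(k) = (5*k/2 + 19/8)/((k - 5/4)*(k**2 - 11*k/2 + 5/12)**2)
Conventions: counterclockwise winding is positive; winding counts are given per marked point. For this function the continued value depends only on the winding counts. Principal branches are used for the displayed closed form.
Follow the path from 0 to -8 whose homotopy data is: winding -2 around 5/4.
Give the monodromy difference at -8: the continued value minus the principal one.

Continued minus principal equals 0.

The function is rational, hence single-valued: continuing it around any pole returns the same value, so the difference is 0.


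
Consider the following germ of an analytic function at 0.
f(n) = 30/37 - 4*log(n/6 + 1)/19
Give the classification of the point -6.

The term (-4/19)*log(1 - n/(-6)) has argument 1 - -6/(-6) = 0 at -6: a logarithmic (infinitely-sheeted) branch point; the remaining terms are analytic or single-valued there.

The point is a logarithmic branch point.


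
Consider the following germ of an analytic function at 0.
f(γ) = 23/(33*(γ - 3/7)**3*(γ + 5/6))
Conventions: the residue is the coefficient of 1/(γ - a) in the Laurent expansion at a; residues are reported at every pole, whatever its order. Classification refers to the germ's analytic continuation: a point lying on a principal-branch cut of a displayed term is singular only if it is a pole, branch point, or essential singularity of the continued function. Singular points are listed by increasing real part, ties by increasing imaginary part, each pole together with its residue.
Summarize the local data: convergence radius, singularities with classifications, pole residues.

Radius of convergence at 0: 3/7.
At -5/6: a pole of order 1; residue -568008/1637647.
At 3/7: a pole of order 3; residue 568008/1637647.

Denominator factor (γ + 5/6): pole of order 1 at -5/6, modulus 5/6.
Denominator factor (γ - 3/7)^3: pole of order 3 at 3/7, modulus 3/7.
The radius of convergence is the smallest modulus among the singular points: 3/7.
At the order-1 pole -5/6 set g(γ) = (γ - (-5/6))*f(γ) = 23/(33*(γ - 3/7)**3).
Simple pole: residue = g(a) at a = -5/6, which is -568008/1637647.
At the order-3 pole 3/7 set g(γ) = (γ - (3/7))^3*f(γ) = 23/(33*(γ + 5/6)).
Order-3 pole: residue = g''(a)/2; g''(3/7) = 1136016/1637647, so the residue is 568008/1637647.
List the singular points by increasing real part (a conjugate pair: the negative imaginary part first).


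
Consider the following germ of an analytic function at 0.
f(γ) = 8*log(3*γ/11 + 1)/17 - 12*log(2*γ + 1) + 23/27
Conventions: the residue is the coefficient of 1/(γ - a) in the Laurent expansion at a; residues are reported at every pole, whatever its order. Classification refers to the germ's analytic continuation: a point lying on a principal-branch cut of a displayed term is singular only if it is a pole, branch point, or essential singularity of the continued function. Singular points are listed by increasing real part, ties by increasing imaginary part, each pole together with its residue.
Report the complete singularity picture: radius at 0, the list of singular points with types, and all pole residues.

Branch term (8/17)*log(1 - γ/(-11/3)): its argument vanishes at γ = -11/3, a logarithmic branch point, modulus 11/3.
Branch term (-12)*log(1 - γ/(-1/2)): its argument vanishes at γ = -1/2, a logarithmic branch point, modulus 1/2.
The radius of convergence is the smallest modulus among the singular points: 1/2.
List the singular points by increasing real part (a conjugate pair: the negative imaginary part first).

Radius of convergence at 0: 1/2.
At -11/3: a logarithmic branch point.
At -1/2: a logarithmic branch point.


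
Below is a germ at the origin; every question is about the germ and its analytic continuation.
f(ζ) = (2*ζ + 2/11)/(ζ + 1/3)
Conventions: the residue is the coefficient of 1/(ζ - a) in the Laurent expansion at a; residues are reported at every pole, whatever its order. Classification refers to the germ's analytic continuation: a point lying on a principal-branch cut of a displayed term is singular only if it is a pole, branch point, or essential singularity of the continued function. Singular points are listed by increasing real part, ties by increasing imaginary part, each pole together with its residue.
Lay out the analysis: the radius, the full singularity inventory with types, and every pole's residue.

Radius of convergence at 0: 1/3.
At -1/3: a pole of order 1; residue -16/33.

Denominator factor (ζ + 1/3): pole of order 1 at -1/3, modulus 1/3.
The radius of convergence is the smallest modulus among the singular points: 1/3.
At the order-1 pole -1/3 set g(ζ) = (ζ - (-1/3))*f(ζ) = 2*ζ + 2/11.
Simple pole: residue = g(a) at a = -1/3, which is -16/33.


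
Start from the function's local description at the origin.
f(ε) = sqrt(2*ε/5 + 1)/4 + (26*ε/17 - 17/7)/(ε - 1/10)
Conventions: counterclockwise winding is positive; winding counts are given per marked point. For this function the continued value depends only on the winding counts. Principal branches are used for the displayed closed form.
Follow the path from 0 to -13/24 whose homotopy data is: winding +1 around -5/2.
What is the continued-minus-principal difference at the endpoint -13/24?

The rational part is single-valued and drops out of the difference; each branch term changes only by its own monodromy.
(1/4)*sqrt(1 - ε/(-5/2)): winding +1 is odd, the square root flips sign, contributing -2*(1/4)*sqrt(1 - (-13/24)/(-5/2)) = -2*(1/4)*sqrt(47/60) = -(1/60)*sqrt(705).
Summing the contributions at ε = -13/24 gives -(1/60)*sqrt(705).

Continued minus principal equals -(1/60)*sqrt(705).


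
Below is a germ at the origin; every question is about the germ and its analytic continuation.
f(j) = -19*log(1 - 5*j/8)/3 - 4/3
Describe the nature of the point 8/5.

The term (-19/3)*log(1 - j/(8/5)) has argument 1 - 8/5/(8/5) = 0 at 8/5: a logarithmic (infinitely-sheeted) branch point; the remaining terms are analytic or single-valued there.

The point is a logarithmic branch point.


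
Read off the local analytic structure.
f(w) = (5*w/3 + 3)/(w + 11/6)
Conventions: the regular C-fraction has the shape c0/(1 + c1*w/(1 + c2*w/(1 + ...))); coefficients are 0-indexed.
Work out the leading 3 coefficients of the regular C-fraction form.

Taylor coefficients (expand at 0): a_0 = 18/11, a_1 = 2/121, a_2 = -12/1331.
c0 = a_0 = 18/11. Peel one level at a time: if S = 1 + c*w/S' with S'(0) = 1, then c is the w-coefficient of S and S' = c*w/(S - 1).
S_1 = c0/f = 1 + (-1/99)*w + (5/891)*w^2 + ...; c1 = -1/99.
S_2 = c1*w/(S_1 - 1) = 1 + (5/9)*w + ...; c2 = 5/9.

The regular C-fraction coefficients are [18/11, -1/99, 5/9].


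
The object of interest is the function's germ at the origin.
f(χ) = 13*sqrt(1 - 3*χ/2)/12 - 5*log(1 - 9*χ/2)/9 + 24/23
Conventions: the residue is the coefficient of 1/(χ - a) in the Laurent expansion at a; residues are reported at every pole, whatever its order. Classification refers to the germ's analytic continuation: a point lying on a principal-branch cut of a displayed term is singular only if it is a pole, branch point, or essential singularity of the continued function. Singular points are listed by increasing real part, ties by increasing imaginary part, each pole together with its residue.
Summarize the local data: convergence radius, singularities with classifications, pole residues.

Radius of convergence at 0: 2/9.
At 2/9: a logarithmic branch point.
At 2/3: an algebraic (square-root) branch point.

Branch term (13/12)*sqrt(1 - χ/(2/3)): its argument vanishes at χ = 2/3, a square-root branch point, modulus 2/3.
Branch term (-5/9)*log(1 - χ/(2/9)): its argument vanishes at χ = 2/9, a logarithmic branch point, modulus 2/9.
The radius of convergence is the smallest modulus among the singular points: 2/9.
List the singular points by increasing real part (a conjugate pair: the negative imaginary part first).


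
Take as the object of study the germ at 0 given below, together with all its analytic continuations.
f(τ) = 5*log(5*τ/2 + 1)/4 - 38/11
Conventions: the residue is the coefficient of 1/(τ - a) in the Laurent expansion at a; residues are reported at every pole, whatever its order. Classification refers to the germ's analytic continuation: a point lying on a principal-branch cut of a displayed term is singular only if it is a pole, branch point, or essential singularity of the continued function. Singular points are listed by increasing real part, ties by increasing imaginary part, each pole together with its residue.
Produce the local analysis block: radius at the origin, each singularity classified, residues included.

Branch term (5/4)*log(1 - τ/(-2/5)): its argument vanishes at τ = -2/5, a logarithmic branch point, modulus 2/5.
The radius of convergence is the smallest modulus among the singular points: 2/5.

Radius of convergence at 0: 2/5.
At -2/5: a logarithmic branch point.


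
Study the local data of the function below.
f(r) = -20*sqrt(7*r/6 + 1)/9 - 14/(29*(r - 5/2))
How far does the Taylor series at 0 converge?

The radius of convergence is 6/7.

Denominator factor (r - 5/2): pole of order 1 at 5/2, modulus 5/2.
Branch term (-20/9)*sqrt(1 - r/(-6/7)): its argument vanishes at r = -6/7, a square-root branch point, modulus 6/7.
The radius of convergence is the smallest modulus among the singular points: 6/7.


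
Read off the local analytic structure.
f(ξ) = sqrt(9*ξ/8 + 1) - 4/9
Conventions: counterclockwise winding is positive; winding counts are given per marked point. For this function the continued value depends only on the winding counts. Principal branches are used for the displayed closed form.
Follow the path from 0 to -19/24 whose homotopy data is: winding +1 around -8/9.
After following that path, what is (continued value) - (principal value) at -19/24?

The rational part is single-valued and drops out of the difference; each branch term changes only by its own monodromy.
(1)*sqrt(1 - ξ/(-8/9)): winding +1 is odd, the square root flips sign, contributing -2*(1)*sqrt(1 - (-19/24)/(-8/9)) = -2*(1)*sqrt(7/64) = -(1/4)*sqrt(7).
Summing the contributions at ξ = -19/24 gives -(1/4)*sqrt(7).

Continued minus principal equals -(1/4)*sqrt(7).


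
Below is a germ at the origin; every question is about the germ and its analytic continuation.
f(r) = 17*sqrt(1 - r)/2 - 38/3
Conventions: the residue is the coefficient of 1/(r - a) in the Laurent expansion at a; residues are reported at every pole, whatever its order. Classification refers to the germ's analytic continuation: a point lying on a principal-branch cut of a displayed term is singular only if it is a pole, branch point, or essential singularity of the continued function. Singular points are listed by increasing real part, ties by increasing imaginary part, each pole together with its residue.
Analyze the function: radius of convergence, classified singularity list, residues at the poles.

Branch term (17/2)*sqrt(1 - r/(1)): its argument vanishes at r = 1, a square-root branch point, modulus 1.
The radius of convergence is the smallest modulus among the singular points: 1.

Radius of convergence at 0: 1.
At 1: an algebraic (square-root) branch point.


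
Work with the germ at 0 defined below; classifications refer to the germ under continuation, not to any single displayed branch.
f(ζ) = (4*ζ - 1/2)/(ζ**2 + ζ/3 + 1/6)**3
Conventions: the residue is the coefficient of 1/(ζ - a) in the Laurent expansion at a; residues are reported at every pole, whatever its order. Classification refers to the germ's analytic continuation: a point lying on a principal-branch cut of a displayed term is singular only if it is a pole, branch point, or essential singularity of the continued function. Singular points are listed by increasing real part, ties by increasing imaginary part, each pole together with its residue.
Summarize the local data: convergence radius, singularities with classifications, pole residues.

Radius of convergence at 0: (1/6)*sqrt(6).
At (-1/6) - ((1/6)*sqrt(5))*i: a pole of order 3; residue -((1701/125)*sqrt(5))*i.
At (-1/6) + ((1/6)*sqrt(5))*i: a pole of order 3; residue ((1701/125)*sqrt(5))*i.


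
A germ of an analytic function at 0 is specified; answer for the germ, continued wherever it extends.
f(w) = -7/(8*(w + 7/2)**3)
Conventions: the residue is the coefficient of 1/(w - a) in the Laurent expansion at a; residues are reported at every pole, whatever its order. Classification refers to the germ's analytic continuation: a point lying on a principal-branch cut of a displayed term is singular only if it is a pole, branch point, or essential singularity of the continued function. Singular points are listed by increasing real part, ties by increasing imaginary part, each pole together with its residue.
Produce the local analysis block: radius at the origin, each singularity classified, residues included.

Denominator factor (w + 7/2)^3: pole of order 3 at -7/2, modulus 7/2.
The radius of convergence is the smallest modulus among the singular points: 7/2.
At the order-3 pole -7/2 set g(w) = (w - (-7/2))^3*f(w) = -7/8.
Order-3 pole: residue = g''(a)/2; g''(-7/2) = 0, so the residue is 0.

Radius of convergence at 0: 7/2.
At -7/2: a pole of order 3; residue 0.


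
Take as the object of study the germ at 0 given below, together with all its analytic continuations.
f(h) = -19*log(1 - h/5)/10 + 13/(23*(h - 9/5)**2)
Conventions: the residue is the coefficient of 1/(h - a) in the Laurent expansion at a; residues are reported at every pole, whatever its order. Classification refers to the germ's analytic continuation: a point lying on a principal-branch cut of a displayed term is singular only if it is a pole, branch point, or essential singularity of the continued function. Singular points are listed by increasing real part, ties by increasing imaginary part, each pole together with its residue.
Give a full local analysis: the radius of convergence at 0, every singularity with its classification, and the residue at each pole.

Denominator factor (h - 9/5)^2: pole of order 2 at 9/5, modulus 9/5.
Branch term (-19/10)*log(1 - h/(5)): its argument vanishes at h = 5, a logarithmic branch point, modulus 5.
The radius of convergence is the smallest modulus among the singular points: 9/5.
The branch term is analytic at 9/5 and contributes nothing to the residue; only the rational part matters.
At the order-2 pole 9/5 set g(h) = (h - (9/5))^2*(rational part) = 13/23.
Order-2 pole: residue = g'(a); g'(9/5) = 0, so the residue is 0.
List the singular points by increasing real part (a conjugate pair: the negative imaginary part first).

Radius of convergence at 0: 9/5.
At 9/5: a pole of order 2; residue 0.
At 5: a logarithmic branch point.


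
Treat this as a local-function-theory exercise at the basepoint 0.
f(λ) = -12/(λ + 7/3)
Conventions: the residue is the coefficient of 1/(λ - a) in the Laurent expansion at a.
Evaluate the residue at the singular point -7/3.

At the order-1 pole -7/3 set g(λ) = (λ - (-7/3))*f(λ) = -12.
Simple pole: residue = g(a) at a = -7/3, which is -12.

The residue is -12.


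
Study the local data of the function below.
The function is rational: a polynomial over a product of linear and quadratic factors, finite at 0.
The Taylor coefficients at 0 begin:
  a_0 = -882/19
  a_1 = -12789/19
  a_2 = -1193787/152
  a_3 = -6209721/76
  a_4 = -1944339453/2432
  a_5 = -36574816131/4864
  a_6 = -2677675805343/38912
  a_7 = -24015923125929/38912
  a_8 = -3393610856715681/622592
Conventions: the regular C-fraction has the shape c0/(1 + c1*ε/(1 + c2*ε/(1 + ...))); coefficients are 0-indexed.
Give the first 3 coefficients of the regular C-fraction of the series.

The regular C-fraction coefficients are [-882/19, -29/2, 657/232].

Taylor coefficients (read off): a_0 = -882/19, a_1 = -12789/19, a_2 = -1193787/152.
c0 = a_0 = -882/19. Peel one level at a time: if S = 1 + c*ε/S' with S'(0) = 1, then c is the ε-coefficient of S and S' = c*ε/(S - 1).
S_1 = c0/f = 1 + (-29/2)*ε + (657/16)*ε^2 + ...; c1 = -29/2.
S_2 = c1*ε/(S_1 - 1) = 1 + (657/232)*ε + ...; c2 = 657/232.


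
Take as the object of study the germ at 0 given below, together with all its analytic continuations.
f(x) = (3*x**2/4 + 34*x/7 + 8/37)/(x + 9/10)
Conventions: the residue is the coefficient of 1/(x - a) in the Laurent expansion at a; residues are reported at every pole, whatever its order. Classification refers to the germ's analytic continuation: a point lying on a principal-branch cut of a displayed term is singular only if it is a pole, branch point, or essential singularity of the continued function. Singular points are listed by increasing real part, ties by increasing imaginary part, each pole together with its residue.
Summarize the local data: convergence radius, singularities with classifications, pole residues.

Radius of convergence at 0: 9/10.
At -9/10: a pole of order 1; residue -367543/103600.

Denominator factor (x + 9/10): pole of order 1 at -9/10, modulus 9/10.
The radius of convergence is the smallest modulus among the singular points: 9/10.
At the order-1 pole -9/10 set g(x) = (x - (-9/10))*f(x) = 3*x**2/4 + 34*x/7 + 8/37.
Simple pole: residue = g(a) at a = -9/10, which is -367543/103600.


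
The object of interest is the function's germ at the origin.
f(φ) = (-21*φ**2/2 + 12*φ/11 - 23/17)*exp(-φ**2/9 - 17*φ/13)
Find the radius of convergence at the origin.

The factor exp(-φ**2/9 - 17*φ/13) is entire and contributes no finite singular point.
The polynomial part has no poles.
No finite singular points: the Taylor series at 0 converges everywhere.

The radius of convergence is infinite.


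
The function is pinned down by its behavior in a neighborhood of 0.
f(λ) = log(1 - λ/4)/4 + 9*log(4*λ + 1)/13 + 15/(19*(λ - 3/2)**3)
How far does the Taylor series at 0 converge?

The radius of convergence is 1/4.

Denominator factor (λ - 3/2)^3: pole of order 3 at 3/2, modulus 3/2.
Branch term (1/4)*log(1 - λ/(4)): its argument vanishes at λ = 4, a logarithmic branch point, modulus 4.
Branch term (9/13)*log(1 - λ/(-1/4)): its argument vanishes at λ = -1/4, a logarithmic branch point, modulus 1/4.
The radius of convergence is the smallest modulus among the singular points: 1/4.
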